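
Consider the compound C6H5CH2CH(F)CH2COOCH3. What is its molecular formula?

Element totals:
  C: 11
  H: 13
  F: 1
  O: 2

C11H13FO2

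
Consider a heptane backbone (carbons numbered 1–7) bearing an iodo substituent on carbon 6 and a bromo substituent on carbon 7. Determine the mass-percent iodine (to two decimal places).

Atom tally by fragment:
  CH3 → C:1 H:3
  CH2 → C:1 H:2
  CH2 → C:1 H:2
  CH2 → C:1 H:2
  CH2 → C:1 H:2
  CH(I) → C:1 H:1 I:1
  CH2Br → C:1 H:2 Br:1
Element totals:
  C: 7
  H: 14
  Br: 1
  I: 1
Molecular formula: C7H14BrI.
Molar mass = 304.997 g/mol.
Mass from I: 1 × 126.904 = 126.904 g/mol.
%I = 126.904 / 304.997 × 100 = 41.61%.

41.61%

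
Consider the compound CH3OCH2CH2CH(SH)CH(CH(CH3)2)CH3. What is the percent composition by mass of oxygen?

Atom tally by fragment:
  CH3OCH2 → C:2 H:5 O:1
  CH2 → C:1 H:2
  CH(SH) → C:1 H:2 S:1
  CH(CH(CH3)2) → C:4 H:8
  CH3 → C:1 H:3
Element totals:
  C: 9
  H: 20
  O: 1
  S: 1
Molecular formula: C9H20OS.
Molar mass = 176.318 g/mol.
Mass from O: 1 × 15.999 = 15.999 g/mol.
%O = 15.999 / 176.318 × 100 = 9.07%.

9.07%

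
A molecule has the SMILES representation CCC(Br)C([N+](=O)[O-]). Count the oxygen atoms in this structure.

Atom tally by fragment:
  CH3 → C:1 H:3
  CH2 → C:1 H:2
  CH(Br) → C:1 H:1 Br:1
  CH2NO2 → C:1 H:2 N:1 O:2
Element totals:
  C: 4
  H: 8
  Br: 1
  N: 1
  O: 2

2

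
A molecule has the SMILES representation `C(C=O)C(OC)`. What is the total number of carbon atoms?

4

Atom tally by fragment:
  OHCCH2 → C:2 H:3 O:1
  CH2OCH3 → C:2 H:5 O:1
Element totals:
  C: 4
  H: 8
  O: 2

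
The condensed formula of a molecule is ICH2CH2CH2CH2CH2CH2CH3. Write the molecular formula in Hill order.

C7H15I

Atom tally by fragment:
  ICH2 → C:1 H:2 I:1
  CH2 → C:1 H:2
  CH2 → C:1 H:2
  CH2 → C:1 H:2
  CH2 → C:1 H:2
  CH2 → C:1 H:2
  CH3 → C:1 H:3
Element totals:
  C: 7
  H: 15
  I: 1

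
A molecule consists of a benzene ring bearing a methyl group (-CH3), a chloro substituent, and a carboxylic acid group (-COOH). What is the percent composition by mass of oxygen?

Atom tally by fragment:
  benzene ring core → C:6 H:6
  (− 3 ring H displaced by substituents)
  + CH3 → C:1 H:3
  + Cl → Cl:1
  + COOH → C:1 H:1 O:2
Element totals:
  C: 8
  H: 7
  Cl: 1
  O: 2
Molecular formula: C8H7ClO2.
Molar mass = 170.592 g/mol.
Mass from O: 2 × 15.999 = 31.998 g/mol.
%O = 31.998 / 170.592 × 100 = 18.76%.

18.76%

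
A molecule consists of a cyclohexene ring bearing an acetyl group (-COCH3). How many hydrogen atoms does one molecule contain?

Atom tally by fragment:
  cyclohexene ring core → C:6 H:10
  (− 1 ring H displaced by substituents)
  + COCH3 → C:2 H:3 O:1
Element totals:
  C: 8
  H: 12
  O: 1

12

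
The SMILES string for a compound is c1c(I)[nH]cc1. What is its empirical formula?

C4H4IN

Atom tally by fragment:
  pyrrole ring core → C:4 H:5 N:1
  (− 1 ring H displaced by substituents)
  + I → I:1
Element totals:
  C: 4
  H: 4
  I: 1
  N: 1
Molecular formula: C4H4IN.
gcd of subscripts (4, 4, 1, 1) = 1, so the empirical formula equals the molecular formula.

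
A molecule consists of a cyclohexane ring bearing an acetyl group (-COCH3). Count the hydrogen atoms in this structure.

Atom tally by fragment:
  cyclohexane ring core → C:6 H:12
  (− 1 ring H displaced by substituents)
  + COCH3 → C:2 H:3 O:1
Element totals:
  C: 8
  H: 14
  O: 1

14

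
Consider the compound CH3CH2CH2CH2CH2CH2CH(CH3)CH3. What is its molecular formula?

Element totals:
  C: 9
  H: 20

C9H20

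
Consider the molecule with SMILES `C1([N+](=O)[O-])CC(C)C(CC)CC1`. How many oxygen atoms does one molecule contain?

Atom tally by fragment:
  cyclohexane ring core → C:6 H:12
  (− 3 ring H displaced by substituents)
  + NO2 → N:1 O:2
  + CH3 → C:1 H:3
  + C2H5 → C:2 H:5
Element totals:
  C: 9
  H: 17
  N: 1
  O: 2

2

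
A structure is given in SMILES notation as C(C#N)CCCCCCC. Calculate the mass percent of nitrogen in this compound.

10.06%

Atom tally by fragment:
  NCCH2 → C:2 H:2 N:1
  CH2 → C:1 H:2
  CH2 → C:1 H:2
  CH2 → C:1 H:2
  CH2 → C:1 H:2
  CH2 → C:1 H:2
  CH2 → C:1 H:2
  CH3 → C:1 H:3
Element totals:
  C: 9
  H: 17
  N: 1
Molecular formula: C9H17N.
Molar mass = 139.242 g/mol.
Mass from N: 1 × 14.007 = 14.007 g/mol.
%N = 14.007 / 139.242 × 100 = 10.06%.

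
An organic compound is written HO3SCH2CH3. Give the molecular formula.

Atom tally by fragment:
  HO3SCH2 → C:1 H:3 S:1 O:3
  CH3 → C:1 H:3
Element totals:
  C: 2
  H: 6
  O: 3
  S: 1

C2H6O3S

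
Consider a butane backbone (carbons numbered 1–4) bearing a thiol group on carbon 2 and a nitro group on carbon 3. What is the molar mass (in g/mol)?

Atom tally by fragment:
  CH3 → C:1 H:3
  CH(SH) → C:1 H:2 S:1
  CH(NO2) → C:1 H:1 N:1 O:2
  CH3 → C:1 H:3
Element totals:
  C: 4
  H: 9
  N: 1
  O: 2
  S: 1
Molecular formula: C4H9NO2S.
  M = 4(12.011) + 9(1.008) + 14.007 + 2(15.999) + 32.06
    = 48.044 + 9.072 + 14.007 + 31.998 + 32.060 = 135.181

135.18 g/mol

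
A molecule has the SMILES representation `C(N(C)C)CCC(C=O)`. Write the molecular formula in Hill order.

C7H15NO

Atom tally by fragment:
  (CH3)2NCH2 → C:3 H:8 N:1
  CH2 → C:1 H:2
  CH2 → C:1 H:2
  CH2CHO → C:2 H:3 O:1
Element totals:
  C: 7
  H: 15
  N: 1
  O: 1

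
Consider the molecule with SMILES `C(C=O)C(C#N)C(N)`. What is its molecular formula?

Atom tally by fragment:
  OHCCH2 → C:2 H:3 O:1
  CH(CN) → C:2 H:1 N:1
  CH2NH2 → C:1 H:4 N:1
Element totals:
  C: 5
  H: 8
  N: 2
  O: 1

C5H8N2O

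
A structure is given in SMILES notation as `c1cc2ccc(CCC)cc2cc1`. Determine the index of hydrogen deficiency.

Atom tally by fragment:
  naphthalene ring system core → C:10 H:8
  (− 1 ring H displaced by substituents)
  + CH2CH2CH3 → C:3 H:7
Element totals:
  C: 13
  H: 14
Molecular formula: C13H14.
DoU = (2C + 2 + N − H − X) / 2 = (2·13 + 2 + 0 − 14 − 0) / 2 = 7.

7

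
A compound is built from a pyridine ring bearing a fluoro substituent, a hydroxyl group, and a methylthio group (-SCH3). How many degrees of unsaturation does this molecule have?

Atom tally by fragment:
  pyridine ring core → C:5 H:5 N:1
  (− 3 ring H displaced by substituents)
  + F → F:1
  + OH → O:1 H:1
  + SCH3 → C:1 H:3 S:1
Element totals:
  C: 6
  H: 6
  F: 1
  N: 1
  O: 1
  S: 1
Molecular formula: C6H6FNOS.
DoU = (2C + 2 + N − H − X) / 2 = (2·6 + 2 + 1 − 6 − 1) / 2 = 4.

4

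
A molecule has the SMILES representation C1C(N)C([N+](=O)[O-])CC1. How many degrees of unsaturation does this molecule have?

2

Atom tally by fragment:
  cyclopentane ring core → C:5 H:10
  (− 2 ring H displaced by substituents)
  + NH2 → N:1 H:2
  + NO2 → N:1 O:2
Element totals:
  C: 5
  H: 10
  N: 2
  O: 2
Molecular formula: C5H10N2O2.
DoU = (2C + 2 + N − H − X) / 2 = (2·5 + 2 + 2 − 10 − 0) / 2 = 2.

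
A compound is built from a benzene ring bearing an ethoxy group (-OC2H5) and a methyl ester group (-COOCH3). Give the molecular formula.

C10H12O3

Atom tally by fragment:
  benzene ring core → C:6 H:6
  (− 2 ring H displaced by substituents)
  + OC2H5 → C:2 H:5 O:1
  + COOCH3 → C:2 H:3 O:2
Element totals:
  C: 10
  H: 12
  O: 3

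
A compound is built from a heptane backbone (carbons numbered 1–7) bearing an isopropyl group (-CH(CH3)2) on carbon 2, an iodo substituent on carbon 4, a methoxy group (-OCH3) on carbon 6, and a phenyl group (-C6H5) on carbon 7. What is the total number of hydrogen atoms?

Atom tally by fragment:
  CH3 → C:1 H:3
  CH(CH(CH3)2) → C:4 H:8
  CH2 → C:1 H:2
  CH(I) → C:1 H:1 I:1
  CH2 → C:1 H:2
  CH(OCH3) → C:2 H:4 O:1
  CH2C6H5 → C:7 H:7
Element totals:
  C: 17
  H: 27
  I: 1
  O: 1

27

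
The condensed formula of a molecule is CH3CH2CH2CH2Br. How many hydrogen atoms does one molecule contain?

Atom tally by fragment:
  CH3 → C:1 H:3
  CH2 → C:1 H:2
  CH2 → C:1 H:2
  CH2Br → C:1 H:2 Br:1
Element totals:
  C: 4
  H: 9
  Br: 1

9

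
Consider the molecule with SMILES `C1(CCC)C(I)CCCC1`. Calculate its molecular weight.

Atom tally by fragment:
  cyclohexane ring core → C:6 H:12
  (− 2 ring H displaced by substituents)
  + CH2CH2CH3 → C:3 H:7
  + I → I:1
Element totals:
  C: 9
  H: 17
  I: 1
Molecular formula: C9H17I.
  M = 9(12.011) + 17(1.008) + 126.904
    = 108.099 + 17.136 + 126.904 = 252.139

252.14 g/mol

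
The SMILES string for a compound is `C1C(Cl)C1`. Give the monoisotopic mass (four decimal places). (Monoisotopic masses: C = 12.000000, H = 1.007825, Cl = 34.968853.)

Atom tally by fragment:
  cyclopropane ring core → C:3 H:6
  (− 1 ring H displaced by substituents)
  + Cl → Cl:1
Element totals:
  C: 3
  H: 5
  Cl: 1
Molecular formula: C3H5Cl.
  M = 3(12.0) + 5(1.007825) + 34.968853
    = 36.000000 + 5.039125 + 34.968853 = 76.007978

76.0080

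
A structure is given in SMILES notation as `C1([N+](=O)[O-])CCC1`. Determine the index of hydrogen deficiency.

2

Atom tally by fragment:
  cyclobutane ring core → C:4 H:8
  (− 1 ring H displaced by substituents)
  + NO2 → N:1 O:2
Element totals:
  C: 4
  H: 7
  N: 1
  O: 2
Molecular formula: C4H7NO2.
DoU = (2C + 2 + N − H − X) / 2 = (2·4 + 2 + 1 − 7 − 0) / 2 = 2.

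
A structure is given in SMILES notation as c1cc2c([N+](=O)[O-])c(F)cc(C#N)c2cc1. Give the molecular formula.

Atom tally by fragment:
  naphthalene ring system core → C:10 H:8
  (− 3 ring H displaced by substituents)
  + NO2 → N:1 O:2
  + F → F:1
  + CN → C:1 N:1
Element totals:
  C: 11
  H: 5
  F: 1
  N: 2
  O: 2

C11H5FN2O2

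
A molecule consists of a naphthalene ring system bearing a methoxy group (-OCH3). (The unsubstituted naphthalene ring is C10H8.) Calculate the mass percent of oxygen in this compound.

10.11%

Atom tally by fragment:
  naphthalene ring system core → C:10 H:8
  (− 1 ring H displaced by substituents)
  + OCH3 → C:1 H:3 O:1
Element totals:
  C: 11
  H: 10
  O: 1
Molecular formula: C11H10O.
Molar mass = 158.200 g/mol.
Mass from O: 1 × 15.999 = 15.999 g/mol.
%O = 15.999 / 158.200 × 100 = 10.11%.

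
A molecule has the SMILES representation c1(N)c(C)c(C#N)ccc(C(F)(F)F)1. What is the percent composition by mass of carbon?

54.01%

Atom tally by fragment:
  benzene ring core → C:6 H:6
  (− 4 ring H displaced by substituents)
  + NH2 → N:1 H:2
  + CH3 → C:1 H:3
  + CN → C:1 N:1
  + CF3 → C:1 F:3
Element totals:
  C: 9
  H: 7
  F: 3
  N: 2
Molecular formula: C9H7F3N2.
Molar mass = 200.163 g/mol.
Mass from C: 9 × 12.011 = 108.099 g/mol.
%C = 108.099 / 200.163 × 100 = 54.01%.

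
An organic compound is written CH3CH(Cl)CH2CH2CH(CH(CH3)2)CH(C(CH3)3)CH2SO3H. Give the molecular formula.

C14H29ClO3S

Element totals:
  C: 14
  H: 29
  Cl: 1
  O: 3
  S: 1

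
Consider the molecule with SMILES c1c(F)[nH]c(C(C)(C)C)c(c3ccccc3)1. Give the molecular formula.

C14H16FN

Atom tally by fragment:
  pyrrole ring core → C:4 H:5 N:1
  (− 3 ring H displaced by substituents)
  + F → F:1
  + C(CH3)3 → C:4 H:9
  + C6H5 → C:6 H:5
Element totals:
  C: 14
  H: 16
  F: 1
  N: 1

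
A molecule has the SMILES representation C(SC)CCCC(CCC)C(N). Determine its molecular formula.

Atom tally by fragment:
  CH3SCH2 → C:2 H:5 S:1
  CH2 → C:1 H:2
  CH2 → C:1 H:2
  CH2 → C:1 H:2
  CH(CH2CH2CH3) → C:4 H:8
  CH2NH2 → C:1 H:4 N:1
Element totals:
  C: 10
  H: 23
  N: 1
  S: 1

C10H23NS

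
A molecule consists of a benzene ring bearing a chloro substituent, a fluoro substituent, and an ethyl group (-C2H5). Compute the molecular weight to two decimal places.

Atom tally by fragment:
  benzene ring core → C:6 H:6
  (− 3 ring H displaced by substituents)
  + Cl → Cl:1
  + F → F:1
  + C2H5 → C:2 H:5
Element totals:
  C: 8
  H: 8
  Cl: 1
  F: 1
Molecular formula: C8H8ClF.
  M = 8(12.011) + 8(1.008) + 35.45 + 18.998
    = 96.088 + 8.064 + 35.450 + 18.998 = 158.600

158.60 g/mol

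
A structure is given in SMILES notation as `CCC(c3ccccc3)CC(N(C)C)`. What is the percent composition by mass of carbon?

Atom tally by fragment:
  CH3 → C:1 H:3
  CH2 → C:1 H:2
  CH(C6H5) → C:7 H:6
  CH2 → C:1 H:2
  CH2N(CH3)2 → C:3 H:8 N:1
Element totals:
  C: 13
  H: 21
  N: 1
Molecular formula: C13H21N.
Molar mass = 191.318 g/mol.
Mass from C: 13 × 12.011 = 156.143 g/mol.
%C = 156.143 / 191.318 × 100 = 81.61%.

81.61%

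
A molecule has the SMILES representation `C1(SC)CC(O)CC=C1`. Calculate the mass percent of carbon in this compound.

58.29%

Atom tally by fragment:
  cyclohexene ring core → C:6 H:10
  (− 2 ring H displaced by substituents)
  + SCH3 → C:1 H:3 S:1
  + OH → O:1 H:1
Element totals:
  C: 7
  H: 12
  O: 1
  S: 1
Molecular formula: C7H12OS.
Molar mass = 144.232 g/mol.
Mass from C: 7 × 12.011 = 84.077 g/mol.
%C = 84.077 / 144.232 × 100 = 58.29%.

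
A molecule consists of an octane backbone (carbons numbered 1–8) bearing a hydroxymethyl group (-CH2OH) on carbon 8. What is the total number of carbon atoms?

9

Atom tally by fragment:
  CH3 → C:1 H:3
  CH2 → C:1 H:2
  CH2 → C:1 H:2
  CH2 → C:1 H:2
  CH2 → C:1 H:2
  CH2 → C:1 H:2
  CH2 → C:1 H:2
  CH2CH2OH → C:2 H:5 O:1
Element totals:
  C: 9
  H: 20
  O: 1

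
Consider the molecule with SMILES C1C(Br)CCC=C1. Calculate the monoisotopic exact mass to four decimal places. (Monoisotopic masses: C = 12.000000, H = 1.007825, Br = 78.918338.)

Atom tally by fragment:
  cyclohexene ring core → C:6 H:10
  (− 1 ring H displaced by substituents)
  + Br → Br:1
Element totals:
  C: 6
  H: 9
  Br: 1
Molecular formula: C6H9Br.
  M = 6(12.0) + 9(1.007825) + 78.918338
    = 72.000000 + 9.070425 + 78.918338 = 159.988763

159.9888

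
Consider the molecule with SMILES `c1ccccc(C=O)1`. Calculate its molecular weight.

106.12 g/mol

Atom tally by fragment:
  benzene ring core → C:6 H:6
  (− 1 ring H displaced by substituents)
  + CHO → C:1 H:1 O:1
Element totals:
  C: 7
  H: 6
  O: 1
Molecular formula: C7H6O.
  M = 7(12.011) + 6(1.008) + 15.999
    = 84.077 + 6.048 + 15.999 = 106.124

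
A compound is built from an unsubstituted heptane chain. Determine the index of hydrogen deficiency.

Atom tally by fragment:
  CH3 → C:1 H:3
  CH2 → C:1 H:2
  CH2 → C:1 H:2
  CH2 → C:1 H:2
  CH2 → C:1 H:2
  CH2 → C:1 H:2
  CH3 → C:1 H:3
Element totals:
  C: 7
  H: 16
Molecular formula: C7H16.
DoU = (2C + 2 + N − H − X) / 2 = (2·7 + 2 + 0 − 16 − 0) / 2 = 0.

0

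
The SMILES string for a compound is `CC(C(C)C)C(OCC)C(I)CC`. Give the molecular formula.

C11H23IO

Atom tally by fragment:
  CH3 → C:1 H:3
  CH(CH(CH3)2) → C:4 H:8
  CH(OC2H5) → C:3 H:6 O:1
  CH(I) → C:1 H:1 I:1
  CH2 → C:1 H:2
  CH3 → C:1 H:3
Element totals:
  C: 11
  H: 23
  I: 1
  O: 1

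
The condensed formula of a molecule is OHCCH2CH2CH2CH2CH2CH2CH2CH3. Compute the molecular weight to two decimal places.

142.24 g/mol

Atom tally by fragment:
  OHCCH2 → C:2 H:3 O:1
  CH2 → C:1 H:2
  CH2 → C:1 H:2
  CH2 → C:1 H:2
  CH2 → C:1 H:2
  CH2 → C:1 H:2
  CH2 → C:1 H:2
  CH3 → C:1 H:3
Element totals:
  C: 9
  H: 18
  O: 1
Molecular formula: C9H18O.
  M = 9(12.011) + 18(1.008) + 15.999
    = 108.099 + 18.144 + 15.999 = 142.242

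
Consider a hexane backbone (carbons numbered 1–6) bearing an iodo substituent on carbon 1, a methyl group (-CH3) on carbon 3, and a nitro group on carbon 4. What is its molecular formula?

Atom tally by fragment:
  ICH2 → C:1 H:2 I:1
  CH2 → C:1 H:2
  CH(CH3) → C:2 H:4
  CH(NO2) → C:1 H:1 N:1 O:2
  CH2 → C:1 H:2
  CH3 → C:1 H:3
Element totals:
  C: 7
  H: 14
  I: 1
  N: 1
  O: 2

C7H14INO2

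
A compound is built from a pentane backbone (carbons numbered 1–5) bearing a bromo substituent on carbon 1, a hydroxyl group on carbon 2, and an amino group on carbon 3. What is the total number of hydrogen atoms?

12

Atom tally by fragment:
  BrCH2 → C:1 H:2 Br:1
  CH(OH) → C:1 H:2 O:1
  CH(NH2) → C:1 H:3 N:1
  CH2 → C:1 H:2
  CH3 → C:1 H:3
Element totals:
  C: 5
  H: 12
  Br: 1
  N: 1
  O: 1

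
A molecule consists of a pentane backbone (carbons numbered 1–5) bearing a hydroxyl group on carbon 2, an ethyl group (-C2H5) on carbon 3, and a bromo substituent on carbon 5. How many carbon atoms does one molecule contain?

7

Atom tally by fragment:
  CH3 → C:1 H:3
  CH(OH) → C:1 H:2 O:1
  CH(C2H5) → C:3 H:6
  CH2 → C:1 H:2
  CH2Br → C:1 H:2 Br:1
Element totals:
  C: 7
  H: 15
  Br: 1
  O: 1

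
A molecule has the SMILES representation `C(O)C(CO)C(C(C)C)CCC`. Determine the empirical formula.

Atom tally by fragment:
  HOCH2 → C:1 H:3 O:1
  CH(CH2OH) → C:2 H:4 O:1
  CH(CH(CH3)2) → C:4 H:8
  CH2 → C:1 H:2
  CH2 → C:1 H:2
  CH3 → C:1 H:3
Element totals:
  C: 10
  H: 22
  O: 2
Molecular formula: C10H22O2.
gcd of subscripts = 2; dividing each by 2:
  C: 10/2 = 5
  H: 22/2 = 11
  O: 2/2 = 1

C5H11O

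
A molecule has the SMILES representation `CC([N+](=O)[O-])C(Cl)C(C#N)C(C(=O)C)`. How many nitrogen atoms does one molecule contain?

Atom tally by fragment:
  CH3 → C:1 H:3
  CH(NO2) → C:1 H:1 N:1 O:2
  CH(Cl) → C:1 H:1 Cl:1
  CH(CN) → C:2 H:1 N:1
  CH2COCH3 → C:3 H:5 O:1
Element totals:
  C: 8
  H: 11
  Cl: 1
  N: 2
  O: 3

2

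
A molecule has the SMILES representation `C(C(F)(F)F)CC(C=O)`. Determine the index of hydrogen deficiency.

1

Atom tally by fragment:
  F3CCH2 → C:2 H:2 F:3
  CH2 → C:1 H:2
  CH2CHO → C:2 H:3 O:1
Element totals:
  C: 5
  H: 7
  F: 3
  O: 1
Molecular formula: C5H7F3O.
DoU = (2C + 2 + N − H − X) / 2 = (2·5 + 2 + 0 − 7 − 3) / 2 = 1.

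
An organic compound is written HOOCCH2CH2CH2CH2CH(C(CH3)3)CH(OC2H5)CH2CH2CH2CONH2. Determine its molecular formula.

C17H33NO4

Element totals:
  C: 17
  H: 33
  N: 1
  O: 4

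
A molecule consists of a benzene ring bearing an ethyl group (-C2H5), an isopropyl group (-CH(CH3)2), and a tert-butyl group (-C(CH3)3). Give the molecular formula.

C15H24

Atom tally by fragment:
  benzene ring core → C:6 H:6
  (− 3 ring H displaced by substituents)
  + C2H5 → C:2 H:5
  + CH(CH3)2 → C:3 H:7
  + C(CH3)3 → C:4 H:9
Element totals:
  C: 15
  H: 24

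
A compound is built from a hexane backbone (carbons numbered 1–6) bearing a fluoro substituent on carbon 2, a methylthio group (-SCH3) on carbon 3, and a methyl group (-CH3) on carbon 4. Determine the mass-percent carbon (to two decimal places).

Atom tally by fragment:
  CH3 → C:1 H:3
  CH(F) → C:1 H:1 F:1
  CH(SCH3) → C:2 H:4 S:1
  CH(CH3) → C:2 H:4
  CH2 → C:1 H:2
  CH3 → C:1 H:3
Element totals:
  C: 8
  H: 17
  F: 1
  S: 1
Molecular formula: C8H17FS.
Molar mass = 164.282 g/mol.
Mass from C: 8 × 12.011 = 96.088 g/mol.
%C = 96.088 / 164.282 × 100 = 58.49%.

58.49%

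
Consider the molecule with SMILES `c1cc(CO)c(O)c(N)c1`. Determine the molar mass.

139.15 g/mol

Atom tally by fragment:
  benzene ring core → C:6 H:6
  (− 3 ring H displaced by substituents)
  + CH2OH → C:1 H:3 O:1
  + OH → O:1 H:1
  + NH2 → N:1 H:2
Element totals:
  C: 7
  H: 9
  N: 1
  O: 2
Molecular formula: C7H9NO2.
  M = 7(12.011) + 9(1.008) + 14.007 + 2(15.999)
    = 84.077 + 9.072 + 14.007 + 31.998 = 139.154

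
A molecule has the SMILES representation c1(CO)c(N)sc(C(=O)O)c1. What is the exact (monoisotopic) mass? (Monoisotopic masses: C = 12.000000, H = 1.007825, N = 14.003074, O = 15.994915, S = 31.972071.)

173.0147

Atom tally by fragment:
  thiophene ring core → C:4 H:4 S:1
  (− 3 ring H displaced by substituents)
  + CH2OH → C:1 H:3 O:1
  + NH2 → N:1 H:2
  + COOH → C:1 H:1 O:2
Element totals:
  C: 6
  H: 7
  N: 1
  O: 3
  S: 1
Molecular formula: C6H7NO3S.
  M = 6(12.0) + 7(1.007825) + 14.003074 + 3(15.994915) + 31.972071
    = 72.000000 + 7.054775 + 14.003074 + 47.984745 + 31.972071 = 173.014665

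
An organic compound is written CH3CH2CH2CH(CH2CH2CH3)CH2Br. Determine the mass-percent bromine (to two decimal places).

Atom tally by fragment:
  CH3 → C:1 H:3
  CH2 → C:1 H:2
  CH2 → C:1 H:2
  CH(CH2CH2CH3) → C:4 H:8
  CH2Br → C:1 H:2 Br:1
Element totals:
  C: 8
  H: 17
  Br: 1
Molecular formula: C8H17Br.
Molar mass = 193.128 g/mol.
Mass from Br: 1 × 79.904 = 79.904 g/mol.
%Br = 79.904 / 193.128 × 100 = 41.37%.

41.37%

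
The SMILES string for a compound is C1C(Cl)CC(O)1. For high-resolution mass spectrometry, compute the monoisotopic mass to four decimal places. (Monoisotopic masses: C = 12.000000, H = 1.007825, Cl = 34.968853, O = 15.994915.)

Atom tally by fragment:
  cyclobutane ring core → C:4 H:8
  (− 2 ring H displaced by substituents)
  + Cl → Cl:1
  + OH → O:1 H:1
Element totals:
  C: 4
  H: 7
  Cl: 1
  O: 1
Molecular formula: C4H7ClO.
  M = 4(12.0) + 7(1.007825) + 34.968853 + 15.994915
    = 48.000000 + 7.054775 + 34.968853 + 15.994915 = 106.018543

106.0185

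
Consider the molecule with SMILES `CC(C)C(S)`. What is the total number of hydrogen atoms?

Atom tally by fragment:
  CH3 → C:1 H:3
  CH(CH3) → C:2 H:4
  CH2SH → C:1 H:3 S:1
Element totals:
  C: 4
  H: 10
  S: 1

10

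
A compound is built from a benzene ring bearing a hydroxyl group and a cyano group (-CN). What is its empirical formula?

C7H5NO

Atom tally by fragment:
  benzene ring core → C:6 H:6
  (− 2 ring H displaced by substituents)
  + OH → O:1 H:1
  + CN → C:1 N:1
Element totals:
  C: 7
  H: 5
  N: 1
  O: 1
Molecular formula: C7H5NO.
gcd of subscripts (7, 5, 1, 1) = 1, so the empirical formula equals the molecular formula.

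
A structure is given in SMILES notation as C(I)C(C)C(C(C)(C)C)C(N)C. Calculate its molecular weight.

Atom tally by fragment:
  ICH2 → C:1 H:2 I:1
  CH(CH3) → C:2 H:4
  CH(C(CH3)3) → C:5 H:10
  CH(NH2) → C:1 H:3 N:1
  CH3 → C:1 H:3
Element totals:
  C: 10
  H: 22
  I: 1
  N: 1
Molecular formula: C10H22IN.
  M = 10(12.011) + 22(1.008) + 126.904 + 14.007
    = 120.110 + 22.176 + 126.904 + 14.007 = 283.197

283.20 g/mol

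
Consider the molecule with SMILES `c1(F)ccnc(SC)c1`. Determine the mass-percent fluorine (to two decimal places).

Atom tally by fragment:
  pyridine ring core → C:5 H:5 N:1
  (− 2 ring H displaced by substituents)
  + F → F:1
  + SCH3 → C:1 H:3 S:1
Element totals:
  C: 6
  H: 6
  F: 1
  N: 1
  S: 1
Molecular formula: C6H6FNS.
Molar mass = 143.179 g/mol.
Mass from F: 1 × 18.998 = 18.998 g/mol.
%F = 18.998 / 143.179 × 100 = 13.27%.

13.27%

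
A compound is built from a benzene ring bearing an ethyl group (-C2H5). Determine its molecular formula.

C8H10

Atom tally by fragment:
  benzene ring core → C:6 H:6
  (− 1 ring H displaced by substituents)
  + C2H5 → C:2 H:5
Element totals:
  C: 8
  H: 10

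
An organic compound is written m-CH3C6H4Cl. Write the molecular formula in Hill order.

Element totals:
  C: 7
  H: 7
  Cl: 1

C7H7Cl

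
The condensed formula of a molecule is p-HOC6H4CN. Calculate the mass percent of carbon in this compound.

70.58%

Atom tally by fragment:
  benzene ring core → C:6 H:6
  (− 2 ring H displaced by substituents)
  + OH → O:1 H:1
  + CN → C:1 N:1
Element totals:
  C: 7
  H: 5
  N: 1
  O: 1
Molecular formula: C7H5NO.
Molar mass = 119.123 g/mol.
Mass from C: 7 × 12.011 = 84.077 g/mol.
%C = 84.077 / 119.123 × 100 = 70.58%.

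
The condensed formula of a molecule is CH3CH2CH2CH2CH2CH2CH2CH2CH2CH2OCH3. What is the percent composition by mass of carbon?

Element totals:
  C: 11
  H: 24
  O: 1
Molecular formula: C11H24O.
Molar mass = 172.312 g/mol.
Mass from C: 11 × 12.011 = 132.121 g/mol.
%C = 132.121 / 172.312 × 100 = 76.68%.

76.68%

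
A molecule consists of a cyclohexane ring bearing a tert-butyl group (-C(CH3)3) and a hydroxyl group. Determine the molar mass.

156.27 g/mol

Atom tally by fragment:
  cyclohexane ring core → C:6 H:12
  (− 2 ring H displaced by substituents)
  + C(CH3)3 → C:4 H:9
  + OH → O:1 H:1
Element totals:
  C: 10
  H: 20
  O: 1
Molecular formula: C10H20O.
  M = 10(12.011) + 20(1.008) + 15.999
    = 120.110 + 20.160 + 15.999 = 156.269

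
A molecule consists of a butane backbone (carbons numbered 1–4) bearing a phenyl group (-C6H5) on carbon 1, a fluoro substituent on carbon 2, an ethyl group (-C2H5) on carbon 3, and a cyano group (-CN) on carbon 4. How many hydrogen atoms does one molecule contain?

Atom tally by fragment:
  C6H5CH2 → C:7 H:7
  CH(F) → C:1 H:1 F:1
  CH(C2H5) → C:3 H:6
  CH2CN → C:2 H:2 N:1
Element totals:
  C: 13
  H: 16
  F: 1
  N: 1

16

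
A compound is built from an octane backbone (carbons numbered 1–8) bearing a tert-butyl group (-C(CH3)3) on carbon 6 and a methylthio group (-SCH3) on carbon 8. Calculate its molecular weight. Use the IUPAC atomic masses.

Atom tally by fragment:
  CH3 → C:1 H:3
  CH2 → C:1 H:2
  CH2 → C:1 H:2
  CH2 → C:1 H:2
  CH2 → C:1 H:2
  CH(C(CH3)3) → C:5 H:10
  CH2 → C:1 H:2
  CH2SCH3 → C:2 H:5 S:1
Element totals:
  C: 13
  H: 28
  S: 1
Molecular formula: C13H28S.
  M = 13(12.011) + 28(1.008) + 32.06
    = 156.143 + 28.224 + 32.060 = 216.427

216.43 g/mol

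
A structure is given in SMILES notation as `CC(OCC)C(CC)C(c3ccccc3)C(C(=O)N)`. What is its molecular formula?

C16H25NO2

Atom tally by fragment:
  CH3 → C:1 H:3
  CH(OC2H5) → C:3 H:6 O:1
  CH(C2H5) → C:3 H:6
  CH(C6H5) → C:7 H:6
  CH2CONH2 → C:2 H:4 O:1 N:1
Element totals:
  C: 16
  H: 25
  N: 1
  O: 2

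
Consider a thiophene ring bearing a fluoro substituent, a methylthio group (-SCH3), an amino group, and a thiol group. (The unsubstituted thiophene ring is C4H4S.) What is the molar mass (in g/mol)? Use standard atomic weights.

195.29 g/mol

Atom tally by fragment:
  thiophene ring core → C:4 H:4 S:1
  (− 4 ring H displaced by substituents)
  + F → F:1
  + SCH3 → C:1 H:3 S:1
  + NH2 → N:1 H:2
  + SH → S:1 H:1
Element totals:
  C: 5
  H: 6
  F: 1
  N: 1
  S: 3
Molecular formula: C5H6FNS3.
  M = 5(12.011) + 6(1.008) + 18.998 + 14.007 + 3(32.06)
    = 60.055 + 6.048 + 18.998 + 14.007 + 96.180 = 195.288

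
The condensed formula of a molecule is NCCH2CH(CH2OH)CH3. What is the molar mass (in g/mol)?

99.13 g/mol

Atom tally by fragment:
  NCCH2 → C:2 H:2 N:1
  CH(CH2OH) → C:2 H:4 O:1
  CH3 → C:1 H:3
Element totals:
  C: 5
  H: 9
  N: 1
  O: 1
Molecular formula: C5H9NO.
  M = 5(12.011) + 9(1.008) + 14.007 + 15.999
    = 60.055 + 9.072 + 14.007 + 15.999 = 99.133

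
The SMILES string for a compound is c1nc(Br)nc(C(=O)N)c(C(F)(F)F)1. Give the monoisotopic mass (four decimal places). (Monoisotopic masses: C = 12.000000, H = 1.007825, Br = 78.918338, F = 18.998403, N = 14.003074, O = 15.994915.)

268.9412

Atom tally by fragment:
  pyrimidine ring core → C:4 H:4 N:2
  (− 3 ring H displaced by substituents)
  + Br → Br:1
  + CONH2 → C:1 H:2 O:1 N:1
  + CF3 → C:1 F:3
Element totals:
  C: 6
  H: 3
  Br: 1
  F: 3
  N: 3
  O: 1
Molecular formula: C6H3BrF3N3O.
  M = 6(12.0) + 3(1.007825) + 78.918338 + 3(18.998403) + 3(14.003074) + 15.994915
    = 72.000000 + 3.023475 + 78.918338 + 56.995209 + 42.009222 + 15.994915 = 268.941159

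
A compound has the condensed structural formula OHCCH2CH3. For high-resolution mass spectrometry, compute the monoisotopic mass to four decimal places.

Atom tally by fragment:
  OHCCH2 → C:2 H:3 O:1
  CH3 → C:1 H:3
Element totals:
  C: 3
  H: 6
  O: 1
Molecular formula: C3H6O.
  M = 3(12.0) + 6(1.007825) + 15.994915
    = 36.000000 + 6.046950 + 15.994915 = 58.041865

58.0419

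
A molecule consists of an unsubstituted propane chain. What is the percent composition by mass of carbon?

Atom tally by fragment:
  CH3 → C:1 H:3
  CH2 → C:1 H:2
  CH3 → C:1 H:3
Element totals:
  C: 3
  H: 8
Molecular formula: C3H8.
Molar mass = 44.097 g/mol.
Mass from C: 3 × 12.011 = 36.033 g/mol.
%C = 36.033 / 44.097 × 100 = 81.71%.

81.71%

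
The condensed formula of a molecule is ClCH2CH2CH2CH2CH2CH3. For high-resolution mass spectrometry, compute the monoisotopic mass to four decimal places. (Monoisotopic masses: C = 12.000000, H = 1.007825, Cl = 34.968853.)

Element totals:
  C: 6
  H: 13
  Cl: 1
Molecular formula: C6H13Cl.
  M = 6(12.0) + 13(1.007825) + 34.968853
    = 72.000000 + 13.101725 + 34.968853 = 120.070578

120.0706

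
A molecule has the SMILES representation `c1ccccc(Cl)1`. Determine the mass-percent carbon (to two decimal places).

Atom tally by fragment:
  benzene ring core → C:6 H:6
  (− 1 ring H displaced by substituents)
  + Cl → Cl:1
Element totals:
  C: 6
  H: 5
  Cl: 1
Molecular formula: C6H5Cl.
Molar mass = 112.556 g/mol.
Mass from C: 6 × 12.011 = 72.066 g/mol.
%C = 72.066 / 112.556 × 100 = 64.03%.

64.03%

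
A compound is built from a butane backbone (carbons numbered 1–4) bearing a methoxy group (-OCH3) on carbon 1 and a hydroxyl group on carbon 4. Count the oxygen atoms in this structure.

2

Atom tally by fragment:
  CH3OCH2 → C:2 H:5 O:1
  CH2 → C:1 H:2
  CH2 → C:1 H:2
  CH2OH → C:1 H:3 O:1
Element totals:
  C: 5
  H: 12
  O: 2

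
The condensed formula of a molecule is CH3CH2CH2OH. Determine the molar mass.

60.10 g/mol

Atom tally by fragment:
  CH3 → C:1 H:3
  CH2 → C:1 H:2
  CH2OH → C:1 H:3 O:1
Element totals:
  C: 3
  H: 8
  O: 1
Molecular formula: C3H8O.
  M = 3(12.011) + 8(1.008) + 15.999
    = 36.033 + 8.064 + 15.999 = 60.096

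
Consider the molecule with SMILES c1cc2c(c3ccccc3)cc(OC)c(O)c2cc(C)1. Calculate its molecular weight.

264.32 g/mol

Atom tally by fragment:
  naphthalene ring system core → C:10 H:8
  (− 4 ring H displaced by substituents)
  + C6H5 → C:6 H:5
  + OCH3 → C:1 H:3 O:1
  + OH → O:1 H:1
  + CH3 → C:1 H:3
Element totals:
  C: 18
  H: 16
  O: 2
Molecular formula: C18H16O2.
  M = 18(12.011) + 16(1.008) + 2(15.999)
    = 216.198 + 16.128 + 31.998 = 264.324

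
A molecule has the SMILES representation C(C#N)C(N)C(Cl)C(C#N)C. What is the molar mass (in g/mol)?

171.63 g/mol

Atom tally by fragment:
  NCCH2 → C:2 H:2 N:1
  CH(NH2) → C:1 H:3 N:1
  CH(Cl) → C:1 H:1 Cl:1
  CH(CN) → C:2 H:1 N:1
  CH3 → C:1 H:3
Element totals:
  C: 7
  H: 10
  Cl: 1
  N: 3
Molecular formula: C7H10ClN3.
  M = 7(12.011) + 10(1.008) + 35.45 + 3(14.007)
    = 84.077 + 10.080 + 35.450 + 42.021 = 171.628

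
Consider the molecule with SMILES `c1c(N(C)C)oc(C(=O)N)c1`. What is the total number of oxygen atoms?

2

Atom tally by fragment:
  furan ring core → C:4 H:4 O:1
  (− 2 ring H displaced by substituents)
  + N(CH3)2 → N:1 C:2 H:6
  + CONH2 → C:1 H:2 O:1 N:1
Element totals:
  C: 7
  H: 10
  N: 2
  O: 2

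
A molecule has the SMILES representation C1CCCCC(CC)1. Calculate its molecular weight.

112.22 g/mol

Atom tally by fragment:
  cyclohexane ring core → C:6 H:12
  (− 1 ring H displaced by substituents)
  + C2H5 → C:2 H:5
Element totals:
  C: 8
  H: 16
Molecular formula: C8H16.
  M = 8(12.011) + 16(1.008)
    = 96.088 + 16.128 = 112.216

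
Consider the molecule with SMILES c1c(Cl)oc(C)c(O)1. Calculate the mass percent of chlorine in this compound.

Atom tally by fragment:
  furan ring core → C:4 H:4 O:1
  (− 3 ring H displaced by substituents)
  + Cl → Cl:1
  + CH3 → C:1 H:3
  + OH → O:1 H:1
Element totals:
  C: 5
  H: 5
  Cl: 1
  O: 2
Molecular formula: C5H5ClO2.
Molar mass = 132.543 g/mol.
Mass from Cl: 1 × 35.45 = 35.450 g/mol.
%Cl = 35.450 / 132.543 × 100 = 26.75%.

26.75%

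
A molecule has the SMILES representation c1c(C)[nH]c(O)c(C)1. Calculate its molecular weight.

111.14 g/mol

Atom tally by fragment:
  pyrrole ring core → C:4 H:5 N:1
  (− 3 ring H displaced by substituents)
  + CH3 → C:1 H:3
  + OH → O:1 H:1
  + CH3 → C:1 H:3
Element totals:
  C: 6
  H: 9
  N: 1
  O: 1
Molecular formula: C6H9NO.
  M = 6(12.011) + 9(1.008) + 14.007 + 15.999
    = 72.066 + 9.072 + 14.007 + 15.999 = 111.144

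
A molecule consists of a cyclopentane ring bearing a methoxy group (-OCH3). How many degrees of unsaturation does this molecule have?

1

Atom tally by fragment:
  cyclopentane ring core → C:5 H:10
  (− 1 ring H displaced by substituents)
  + OCH3 → C:1 H:3 O:1
Element totals:
  C: 6
  H: 12
  O: 1
Molecular formula: C6H12O.
DoU = (2C + 2 + N − H − X) / 2 = (2·6 + 2 + 0 − 12 − 0) / 2 = 1.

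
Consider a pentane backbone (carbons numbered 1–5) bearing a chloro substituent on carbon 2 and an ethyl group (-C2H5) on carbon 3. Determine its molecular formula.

Atom tally by fragment:
  CH3 → C:1 H:3
  CH(Cl) → C:1 H:1 Cl:1
  CH(C2H5) → C:3 H:6
  CH2 → C:1 H:2
  CH3 → C:1 H:3
Element totals:
  C: 7
  H: 15
  Cl: 1

C7H15Cl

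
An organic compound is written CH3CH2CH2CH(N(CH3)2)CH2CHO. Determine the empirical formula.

C8H17NO

Element totals:
  C: 8
  H: 17
  N: 1
  O: 1
Molecular formula: C8H17NO.
gcd of subscripts (8, 17, 1, 1) = 1, so the empirical formula equals the molecular formula.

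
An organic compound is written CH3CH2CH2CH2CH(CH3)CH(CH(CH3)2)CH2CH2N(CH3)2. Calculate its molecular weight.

Atom tally by fragment:
  CH3 → C:1 H:3
  CH2 → C:1 H:2
  CH2 → C:1 H:2
  CH2 → C:1 H:2
  CH(CH3) → C:2 H:4
  CH(CH(CH3)2) → C:4 H:8
  CH2 → C:1 H:2
  CH2N(CH3)2 → C:3 H:8 N:1
Element totals:
  C: 14
  H: 31
  N: 1
Molecular formula: C14H31N.
  M = 14(12.011) + 31(1.008) + 14.007
    = 168.154 + 31.248 + 14.007 = 213.409

213.41 g/mol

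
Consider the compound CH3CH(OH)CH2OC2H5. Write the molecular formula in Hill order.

Atom tally by fragment:
  CH3 → C:1 H:3
  CH(OH) → C:1 H:2 O:1
  CH2OC2H5 → C:3 H:7 O:1
Element totals:
  C: 5
  H: 12
  O: 2

C5H12O2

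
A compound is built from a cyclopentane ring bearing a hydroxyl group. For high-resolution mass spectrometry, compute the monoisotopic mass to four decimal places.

86.0732

Atom tally by fragment:
  cyclopentane ring core → C:5 H:10
  (− 1 ring H displaced by substituents)
  + OH → O:1 H:1
Element totals:
  C: 5
  H: 10
  O: 1
Molecular formula: C5H10O.
  M = 5(12.0) + 10(1.007825) + 15.994915
    = 60.000000 + 10.078250 + 15.994915 = 86.073165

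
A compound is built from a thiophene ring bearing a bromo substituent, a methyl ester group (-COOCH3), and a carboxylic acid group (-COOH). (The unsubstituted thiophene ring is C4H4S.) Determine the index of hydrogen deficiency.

Atom tally by fragment:
  thiophene ring core → C:4 H:4 S:1
  (− 3 ring H displaced by substituents)
  + Br → Br:1
  + COOCH3 → C:2 H:3 O:2
  + COOH → C:1 H:1 O:2
Element totals:
  C: 7
  H: 5
  Br: 1
  O: 4
  S: 1
Molecular formula: C7H5BrO4S.
DoU = (2C + 2 + N − H − X) / 2 = (2·7 + 2 + 0 − 5 − 1) / 2 = 5.

5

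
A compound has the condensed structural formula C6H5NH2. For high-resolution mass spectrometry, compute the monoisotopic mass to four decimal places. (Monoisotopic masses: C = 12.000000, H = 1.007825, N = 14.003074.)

Atom tally by fragment:
  benzene ring core → C:6 H:6
  (− 1 ring H displaced by substituents)
  + NH2 → N:1 H:2
Element totals:
  C: 6
  H: 7
  N: 1
Molecular formula: C6H7N.
  M = 6(12.0) + 7(1.007825) + 14.003074
    = 72.000000 + 7.054775 + 14.003074 = 93.057849

93.0578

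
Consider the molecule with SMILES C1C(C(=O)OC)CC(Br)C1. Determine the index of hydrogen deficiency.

2

Atom tally by fragment:
  cyclopentane ring core → C:5 H:10
  (− 2 ring H displaced by substituents)
  + COOCH3 → C:2 H:3 O:2
  + Br → Br:1
Element totals:
  C: 7
  H: 11
  Br: 1
  O: 2
Molecular formula: C7H11BrO2.
DoU = (2C + 2 + N − H − X) / 2 = (2·7 + 2 + 0 − 11 − 1) / 2 = 2.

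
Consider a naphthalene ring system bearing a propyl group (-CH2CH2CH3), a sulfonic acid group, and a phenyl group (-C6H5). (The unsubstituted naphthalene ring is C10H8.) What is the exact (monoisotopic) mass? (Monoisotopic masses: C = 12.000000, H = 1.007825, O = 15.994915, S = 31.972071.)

326.0977

Atom tally by fragment:
  naphthalene ring system core → C:10 H:8
  (− 3 ring H displaced by substituents)
  + CH2CH2CH3 → C:3 H:7
  + SO3H → S:1 O:3 H:1
  + C6H5 → C:6 H:5
Element totals:
  C: 19
  H: 18
  O: 3
  S: 1
Molecular formula: C19H18O3S.
  M = 19(12.0) + 18(1.007825) + 3(15.994915) + 31.972071
    = 228.000000 + 18.140850 + 47.984745 + 31.972071 = 326.097666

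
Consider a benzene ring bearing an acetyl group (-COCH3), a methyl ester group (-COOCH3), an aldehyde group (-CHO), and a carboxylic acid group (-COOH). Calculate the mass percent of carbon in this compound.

57.61%

Atom tally by fragment:
  benzene ring core → C:6 H:6
  (− 4 ring H displaced by substituents)
  + COCH3 → C:2 H:3 O:1
  + COOCH3 → C:2 H:3 O:2
  + CHO → C:1 H:1 O:1
  + COOH → C:1 H:1 O:2
Element totals:
  C: 12
  H: 10
  O: 6
Molecular formula: C12H10O6.
Molar mass = 250.206 g/mol.
Mass from C: 12 × 12.011 = 144.132 g/mol.
%C = 144.132 / 250.206 × 100 = 57.61%.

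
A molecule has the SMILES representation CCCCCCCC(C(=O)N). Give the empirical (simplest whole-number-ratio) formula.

C9H19NO

Atom tally by fragment:
  CH3 → C:1 H:3
  CH2 → C:1 H:2
  CH2 → C:1 H:2
  CH2 → C:1 H:2
  CH2 → C:1 H:2
  CH2 → C:1 H:2
  CH2 → C:1 H:2
  CH2CONH2 → C:2 H:4 O:1 N:1
Element totals:
  C: 9
  H: 19
  N: 1
  O: 1
Molecular formula: C9H19NO.
gcd of subscripts (9, 19, 1, 1) = 1, so the empirical formula equals the molecular formula.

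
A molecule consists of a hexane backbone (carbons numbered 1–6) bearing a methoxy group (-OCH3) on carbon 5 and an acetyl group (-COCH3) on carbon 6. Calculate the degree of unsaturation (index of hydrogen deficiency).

Atom tally by fragment:
  CH3 → C:1 H:3
  CH2 → C:1 H:2
  CH2 → C:1 H:2
  CH2 → C:1 H:2
  CH(OCH3) → C:2 H:4 O:1
  CH2COCH3 → C:3 H:5 O:1
Element totals:
  C: 9
  H: 18
  O: 2
Molecular formula: C9H18O2.
DoU = (2C + 2 + N − H − X) / 2 = (2·9 + 2 + 0 − 18 − 0) / 2 = 1.

1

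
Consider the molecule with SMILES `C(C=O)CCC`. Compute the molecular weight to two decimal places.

86.13 g/mol

Atom tally by fragment:
  OHCCH2 → C:2 H:3 O:1
  CH2 → C:1 H:2
  CH2 → C:1 H:2
  CH3 → C:1 H:3
Element totals:
  C: 5
  H: 10
  O: 1
Molecular formula: C5H10O.
  M = 5(12.011) + 10(1.008) + 15.999
    = 60.055 + 10.080 + 15.999 = 86.134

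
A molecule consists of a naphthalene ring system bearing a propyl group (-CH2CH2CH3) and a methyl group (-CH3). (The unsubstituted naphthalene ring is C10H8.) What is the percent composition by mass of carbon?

Atom tally by fragment:
  naphthalene ring system core → C:10 H:8
  (− 2 ring H displaced by substituents)
  + CH2CH2CH3 → C:3 H:7
  + CH3 → C:1 H:3
Element totals:
  C: 14
  H: 16
Molecular formula: C14H16.
Molar mass = 184.282 g/mol.
Mass from C: 14 × 12.011 = 168.154 g/mol.
%C = 168.154 / 184.282 × 100 = 91.25%.

91.25%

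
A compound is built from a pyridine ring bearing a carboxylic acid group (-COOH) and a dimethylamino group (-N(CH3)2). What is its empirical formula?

Atom tally by fragment:
  pyridine ring core → C:5 H:5 N:1
  (− 2 ring H displaced by substituents)
  + COOH → C:1 H:1 O:2
  + N(CH3)2 → N:1 C:2 H:6
Element totals:
  C: 8
  H: 10
  N: 2
  O: 2
Molecular formula: C8H10N2O2.
gcd of subscripts = 2; dividing each by 2:
  C: 8/2 = 4
  H: 10/2 = 5
  N: 2/2 = 1
  O: 2/2 = 1

C4H5NO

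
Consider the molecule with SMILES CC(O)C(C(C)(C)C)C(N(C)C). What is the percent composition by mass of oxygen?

Atom tally by fragment:
  CH3 → C:1 H:3
  CH(OH) → C:1 H:2 O:1
  CH(C(CH3)3) → C:5 H:10
  CH2N(CH3)2 → C:3 H:8 N:1
Element totals:
  C: 10
  H: 23
  N: 1
  O: 1
Molecular formula: C10H23NO.
Molar mass = 173.300 g/mol.
Mass from O: 1 × 15.999 = 15.999 g/mol.
%O = 15.999 / 173.300 × 100 = 9.23%.

9.23%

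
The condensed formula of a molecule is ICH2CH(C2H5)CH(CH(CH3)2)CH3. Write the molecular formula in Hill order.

C9H19I

Element totals:
  C: 9
  H: 19
  I: 1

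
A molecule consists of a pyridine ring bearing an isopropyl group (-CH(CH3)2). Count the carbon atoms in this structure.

Atom tally by fragment:
  pyridine ring core → C:5 H:5 N:1
  (− 1 ring H displaced by substituents)
  + CH(CH3)2 → C:3 H:7
Element totals:
  C: 8
  H: 11
  N: 1

8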